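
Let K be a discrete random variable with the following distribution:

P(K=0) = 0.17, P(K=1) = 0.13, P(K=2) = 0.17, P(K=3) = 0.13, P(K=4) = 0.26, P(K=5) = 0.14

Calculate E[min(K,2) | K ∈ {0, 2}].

P(K ∈ {0, 2}) = 0.17 + 0.17 = 0.34.
E[min(K,2) | K ∈ {0, 2}] = [0·0.17 + 2·0.17] / 0.34
 = 0.34 / 0.34
 = 1

1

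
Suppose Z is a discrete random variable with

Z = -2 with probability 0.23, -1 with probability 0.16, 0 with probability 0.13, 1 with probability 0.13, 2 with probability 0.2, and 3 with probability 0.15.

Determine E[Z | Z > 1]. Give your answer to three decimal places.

P(Z > 1) = 0.2 + 0.15 = 0.35.
E[Z | Z > 1] = [2·0.2 + 3·0.15] / 0.35
 = 0.85 / 0.35
 = 17/7

2.429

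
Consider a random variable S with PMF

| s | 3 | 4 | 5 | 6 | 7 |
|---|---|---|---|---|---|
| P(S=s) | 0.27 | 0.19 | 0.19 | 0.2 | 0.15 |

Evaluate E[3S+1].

E[3S+1] = Σ (3s+1)·P(S=s)
 = 10·0.27 + 13·0.19 + 16·0.19 + 19·0.2 + 22·0.15
 = 2.7 + 2.47 + 3.04 + 3.8 + 3.3
 = 15.31

15.31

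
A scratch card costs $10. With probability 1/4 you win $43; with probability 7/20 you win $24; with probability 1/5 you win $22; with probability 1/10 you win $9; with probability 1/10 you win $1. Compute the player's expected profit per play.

14.55

E[payout] = 43·1/4 + 24·7/20 + 22·1/5 + 9·1/10 + 1·1/10
 = 43/4 + 42/5 + 22/5 + 9/10 + 1/10
 = 491/20
Net = 491/20 - 10 = 291/20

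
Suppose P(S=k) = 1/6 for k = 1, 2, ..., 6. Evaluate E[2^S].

E[2^S] = Σ 2^s·P(S=s)
 = 2·1/6 + 4·1/6 + 8·1/6 + 16·1/6 + 32·1/6 + 64·1/6
 = 1/3 + 2/3 + 4/3 + 8/3 + 16/3 + 32/3
 = 21

21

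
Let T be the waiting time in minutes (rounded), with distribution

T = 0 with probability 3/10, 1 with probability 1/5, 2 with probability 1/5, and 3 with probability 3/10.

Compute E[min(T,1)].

E[min(T,1)] = Σ min(t,1)·P(T=t)
 = 0·3/10 + 1·1/5 + 1·1/5 + 1·3/10
 = 0 + 1/5 + 1/5 + 3/10
 = 7/10

0.7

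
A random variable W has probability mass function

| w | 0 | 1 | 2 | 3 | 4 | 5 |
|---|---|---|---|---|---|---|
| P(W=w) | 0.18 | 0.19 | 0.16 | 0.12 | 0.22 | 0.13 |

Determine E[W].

2.4

E[W] = Σ w·P(W=w)
 = 0·0.18 + 1·0.19 + 2·0.16 + 3·0.12 + 4·0.22 + 5·0.13
 = 0 + 0.19 + 0.32 + 0.36 + 0.88 + 0.65
 = 2.4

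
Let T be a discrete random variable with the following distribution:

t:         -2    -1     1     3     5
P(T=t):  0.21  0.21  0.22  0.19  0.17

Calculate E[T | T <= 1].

-0.640625

P(T <= 1) = 0.21 + 0.21 + 0.22 = 0.64.
E[T | T <= 1] = [(-2)·0.21 + (-1)·0.21 + 1·0.22] / 0.64
 = -0.41 / 0.64
 = -41/64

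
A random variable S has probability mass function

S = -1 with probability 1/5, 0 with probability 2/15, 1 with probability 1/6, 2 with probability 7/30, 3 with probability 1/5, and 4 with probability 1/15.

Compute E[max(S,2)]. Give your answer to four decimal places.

E[max(S,2)] = Σ max(s,2)·P(S=s)
 = 2·1/5 + 2·2/15 + 2·1/6 + 2·7/30 + 3·1/5 + 4·1/15
 = 2/5 + 4/15 + 1/3 + 7/15 + 3/5 + 4/15
 = 7/3

2.3333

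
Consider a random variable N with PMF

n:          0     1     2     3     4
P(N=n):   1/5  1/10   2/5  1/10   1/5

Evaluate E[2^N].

E[2^N] = Σ 2^n·P(N=n)
 = 1·1/5 + 2·1/10 + 4·2/5 + 8·1/10 + 16·1/5
 = 1/5 + 1/5 + 8/5 + 4/5 + 16/5
 = 6

6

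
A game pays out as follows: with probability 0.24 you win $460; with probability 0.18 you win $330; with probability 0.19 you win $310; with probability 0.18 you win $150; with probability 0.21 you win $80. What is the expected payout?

E[payout] = 460·0.24 + 330·0.18 + 310·0.19 + 150·0.18 + 80·0.21
 = 110.4 + 59.4 + 58.9 + 27 + 16.8
 = 272.5

272.5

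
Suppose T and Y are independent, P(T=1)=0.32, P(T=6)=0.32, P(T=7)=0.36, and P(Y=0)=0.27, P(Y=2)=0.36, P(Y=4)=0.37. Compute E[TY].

E[TY] = Σ_t Σ_y ty · P(T=t)P(Y=y)
 = 0·0.0864 + 2·0.1152 + 4·0.1184 + 0·0.0864 + 12·0.1152 + 24·0.1184 + 0·0.0972 + 14·0.1296 + 28·0.1332
 = 0 + 0.2304 + 0.4736 + 0 + 1.3824 + 2.8416 + 0 + 1.8144 + 3.7296
 = 10.472

10.472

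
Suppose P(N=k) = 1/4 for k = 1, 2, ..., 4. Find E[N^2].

7.5

E[N^2] = Σ n^2·P(N=n)
 = 1·1/4 + 4·1/4 + 9·1/4 + 16·1/4
 = 1/4 + 1 + 9/4 + 4
 = 15/2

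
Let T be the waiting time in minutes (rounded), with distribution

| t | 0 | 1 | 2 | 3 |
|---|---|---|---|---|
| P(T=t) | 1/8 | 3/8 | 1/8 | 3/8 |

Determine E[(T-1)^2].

1.75

E[(T-1)^2] = Σ (t-1)^2·P(T=t)
 = 1·1/8 + 0·3/8 + 1·1/8 + 4·3/8
 = 1/8 + 0 + 1/8 + 3/2
 = 7/4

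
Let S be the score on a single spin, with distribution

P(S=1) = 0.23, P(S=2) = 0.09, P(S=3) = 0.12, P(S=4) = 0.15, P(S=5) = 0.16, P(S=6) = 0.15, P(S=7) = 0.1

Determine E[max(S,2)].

E[max(S,2)] = Σ max(s,2)·P(S=s)
 = 2·0.23 + 2·0.09 + 3·0.12 + 4·0.15 + 5·0.16 + 6·0.15 + 7·0.1
 = 0.46 + 0.18 + 0.36 + 0.6 + 0.8 + 0.9 + 0.7
 = 4

4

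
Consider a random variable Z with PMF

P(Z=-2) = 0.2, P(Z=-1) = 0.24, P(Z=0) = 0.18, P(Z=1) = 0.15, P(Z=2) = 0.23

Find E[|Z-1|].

1.49

E[|Z-1|] = Σ |z-1|·P(Z=z)
 = 3·0.2 + 2·0.24 + 1·0.18 + 0·0.15 + 1·0.23
 = 0.6 + 0.48 + 0.18 + 0 + 0.23
 = 1.49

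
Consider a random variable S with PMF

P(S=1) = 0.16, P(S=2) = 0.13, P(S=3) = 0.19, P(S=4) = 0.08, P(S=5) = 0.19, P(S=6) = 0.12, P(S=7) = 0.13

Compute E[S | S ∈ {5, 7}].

5.8125

P(S ∈ {5, 7}) = 0.19 + 0.13 = 0.32.
E[S | S ∈ {5, 7}] = [5·0.19 + 7·0.13] / 0.32
 = 1.86 / 0.32
 = 93/16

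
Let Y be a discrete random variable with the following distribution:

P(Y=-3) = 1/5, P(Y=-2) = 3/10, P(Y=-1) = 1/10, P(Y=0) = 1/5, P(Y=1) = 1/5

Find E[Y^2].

E[Y^2] = Σ y^2·P(Y=y)
 = 9·1/5 + 4·3/10 + 1·1/10 + 0·1/5 + 1·1/5
 = 9/5 + 6/5 + 1/10 + 0 + 1/5
 = 33/10

3.3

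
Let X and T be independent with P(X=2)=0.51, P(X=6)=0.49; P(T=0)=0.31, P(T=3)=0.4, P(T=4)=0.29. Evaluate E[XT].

9.3456

E[XT] = Σ_x Σ_t xt · P(X=x)P(T=t)
 = 0·0.1581 + 6·0.204 + 8·0.1479 + 0·0.1519 + 18·0.196 + 24·0.1421
 = 0 + 1.224 + 1.1832 + 0 + 3.528 + 3.4104
 = 9.3456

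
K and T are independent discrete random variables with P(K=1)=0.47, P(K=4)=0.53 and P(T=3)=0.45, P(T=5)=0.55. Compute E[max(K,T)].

E[max(K,T)] = Σ_k Σ_t max(k,t) · P(K=k)P(T=t)
 = 3·0.2115 + 5·0.2585 + 4·0.2385 + 5·0.2915
 = 0.6345 + 1.2925 + 0.954 + 1.4575
 = 4.3385

4.3385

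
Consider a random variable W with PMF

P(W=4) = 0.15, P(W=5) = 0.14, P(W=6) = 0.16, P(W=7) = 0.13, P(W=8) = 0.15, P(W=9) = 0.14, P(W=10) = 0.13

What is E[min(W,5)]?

4.85

E[min(W,5)] = Σ min(w,5)·P(W=w)
 = 4·0.15 + 5·0.14 + 5·0.16 + 5·0.13 + 5·0.15 + 5·0.14 + 5·0.13
 = 0.6 + 0.7 + 0.8 + 0.65 + 0.75 + 0.7 + 0.65
 = 4.85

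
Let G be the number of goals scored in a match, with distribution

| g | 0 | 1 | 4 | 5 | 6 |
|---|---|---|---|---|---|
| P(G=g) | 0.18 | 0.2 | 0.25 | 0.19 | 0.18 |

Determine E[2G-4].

2.46

E[2G-4] = Σ (2g-4)·P(G=g)
 = (-4)·0.18 + (-2)·0.2 + 4·0.25 + 6·0.19 + 8·0.18
 = (-0.72) + (-0.4) + 1 + 1.14 + 1.44
 = 2.46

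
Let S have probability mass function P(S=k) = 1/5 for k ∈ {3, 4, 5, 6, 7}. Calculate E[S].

5

E[S] = Σ s·P(S=s)
 = 3·1/5 + 4·1/5 + 5·1/5 + 6·1/5 + 7·1/5
 = 3/5 + 4/5 + 1 + 6/5 + 7/5
 = 5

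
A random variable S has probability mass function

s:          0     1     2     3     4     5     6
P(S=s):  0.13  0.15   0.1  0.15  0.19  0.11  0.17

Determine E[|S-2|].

E[|S-2|] = Σ |s-2|·P(S=s)
 = 2·0.13 + 1·0.15 + 0·0.1 + 1·0.15 + 2·0.19 + 3·0.11 + 4·0.17
 = 0.26 + 0.15 + 0 + 0.15 + 0.38 + 0.33 + 0.68
 = 1.95

1.95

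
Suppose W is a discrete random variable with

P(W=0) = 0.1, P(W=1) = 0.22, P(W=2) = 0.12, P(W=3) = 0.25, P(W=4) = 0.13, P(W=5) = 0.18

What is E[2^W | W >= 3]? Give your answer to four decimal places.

P(W >= 3) = 0.25 + 0.13 + 0.18 = 0.56.
E[2^W | W >= 3] = [8·0.25 + 16·0.13 + 32·0.18] / 0.56
 = 9.84 / 0.56
 = 123/7

17.5714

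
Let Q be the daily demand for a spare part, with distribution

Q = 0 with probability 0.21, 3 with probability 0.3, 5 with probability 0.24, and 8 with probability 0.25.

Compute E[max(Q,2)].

E[max(Q,2)] = Σ max(q,2)·P(Q=q)
 = 2·0.21 + 3·0.3 + 5·0.24 + 8·0.25
 = 0.42 + 0.9 + 1.2 + 2
 = 4.52

4.52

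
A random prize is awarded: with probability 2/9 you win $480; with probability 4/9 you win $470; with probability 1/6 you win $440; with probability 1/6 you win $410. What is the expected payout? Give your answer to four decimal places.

457.2222

E[payout] = 480·2/9 + 470·4/9 + 440·1/6 + 410·1/6
 = 320/3 + 1880/9 + 220/3 + 205/3
 = 4115/9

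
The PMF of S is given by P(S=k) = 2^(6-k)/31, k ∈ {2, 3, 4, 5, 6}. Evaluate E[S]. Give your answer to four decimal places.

E[S] = Σ s·P(S=s)
 = 2·16/31 + 3·8/31 + 4·4/31 + 5·2/31 + 6·1/31
 = 32/31 + 24/31 + 16/31 + 10/31 + 6/31
 = 88/31

2.8387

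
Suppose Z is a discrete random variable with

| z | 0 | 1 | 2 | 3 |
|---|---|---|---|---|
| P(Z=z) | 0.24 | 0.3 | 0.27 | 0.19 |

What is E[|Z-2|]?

E[|Z-2|] = Σ |z-2|·P(Z=z)
 = 2·0.24 + 1·0.3 + 0·0.27 + 1·0.19
 = 0.48 + 0.3 + 0 + 0.19
 = 0.97

0.97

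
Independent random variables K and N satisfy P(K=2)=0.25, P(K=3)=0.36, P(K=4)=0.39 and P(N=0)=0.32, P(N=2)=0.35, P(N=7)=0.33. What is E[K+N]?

E[K+N] = Σ_k Σ_n (k+n) · P(K=k)P(N=n)
 = 2·0.08 + 4·0.0875 + 9·0.0825 + 3·0.1152 + 5·0.126 + 10·0.1188 + 4·0.1248 + 6·0.1365 + 11·0.1287
 = 0.16 + 0.35 + 0.7425 + 0.3456 + 0.63 + 1.188 + 0.4992 + 0.819 + 1.4157
 = 6.15

6.15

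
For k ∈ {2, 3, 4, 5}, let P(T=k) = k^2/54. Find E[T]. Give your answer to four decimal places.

4.1481

E[T] = Σ t·P(T=t)
 = 2·2/27 + 3·1/6 + 4·8/27 + 5·25/54
 = 4/27 + 1/2 + 32/27 + 125/54
 = 112/27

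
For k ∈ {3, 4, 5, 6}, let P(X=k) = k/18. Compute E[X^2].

24

E[X^2] = Σ x^2·P(X=x)
 = 9·1/6 + 16·2/9 + 25·5/18 + 36·1/3
 = 3/2 + 32/9 + 125/18 + 12
 = 24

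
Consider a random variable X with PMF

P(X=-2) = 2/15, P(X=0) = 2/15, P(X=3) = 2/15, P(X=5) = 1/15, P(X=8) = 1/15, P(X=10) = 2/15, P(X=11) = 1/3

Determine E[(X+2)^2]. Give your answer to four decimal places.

E[(X+2)^2] = Σ (x+2)^2·P(X=x)
 = 0·2/15 + 4·2/15 + 25·2/15 + 49·1/15 + 100·1/15 + 144·2/15 + 169·1/3
 = 0 + 8/15 + 10/3 + 49/15 + 20/3 + 96/5 + 169/3
 = 268/3

89.3333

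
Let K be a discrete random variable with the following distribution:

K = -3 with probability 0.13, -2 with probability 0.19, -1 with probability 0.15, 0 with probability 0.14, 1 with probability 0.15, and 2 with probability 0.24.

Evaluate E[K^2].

3.19

E[K^2] = Σ k^2·P(K=k)
 = 9·0.13 + 4·0.19 + 1·0.15 + 0·0.14 + 1·0.15 + 4·0.24
 = 1.17 + 0.76 + 0.15 + 0 + 0.15 + 0.96
 = 3.19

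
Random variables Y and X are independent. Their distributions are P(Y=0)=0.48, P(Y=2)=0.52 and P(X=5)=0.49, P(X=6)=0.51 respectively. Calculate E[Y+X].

E[Y+X] = Σ_y Σ_x (y+x) · P(Y=y)P(X=x)
 = 5·0.2352 + 6·0.2448 + 7·0.2548 + 8·0.2652
 = 1.176 + 1.4688 + 1.7836 + 2.1216
 = 6.55

6.55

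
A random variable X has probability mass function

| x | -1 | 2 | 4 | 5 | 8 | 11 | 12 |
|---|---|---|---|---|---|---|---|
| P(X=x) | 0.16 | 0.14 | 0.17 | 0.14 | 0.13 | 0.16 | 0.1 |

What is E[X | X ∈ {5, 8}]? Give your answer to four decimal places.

P(X ∈ {5, 8}) = 0.14 + 0.13 = 0.27.
E[X | X ∈ {5, 8}] = [5·0.14 + 8·0.13] / 0.27
 = 1.74 / 0.27
 = 58/9

6.4444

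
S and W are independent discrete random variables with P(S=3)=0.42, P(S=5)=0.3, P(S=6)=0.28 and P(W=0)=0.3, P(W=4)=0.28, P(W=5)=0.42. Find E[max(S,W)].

E[max(S,W)] = Σ_s Σ_w max(s,w) · P(S=s)P(W=w)
 = 3·0.126 + 4·0.1176 + 5·0.1764 + 5·0.09 + 5·0.084 + 5·0.126 + 6·0.084 + 6·0.0784 + 6·0.1176
 = 0.378 + 0.4704 + 0.882 + 0.45 + 0.42 + 0.63 + 0.504 + 0.4704 + 0.7056
 = 4.9104

4.9104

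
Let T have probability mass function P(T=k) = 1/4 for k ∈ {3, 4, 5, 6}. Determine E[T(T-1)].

17

E[T(T-1)] = Σ t(t-1)·P(T=t)
 = 6·1/4 + 12·1/4 + 20·1/4 + 30·1/4
 = 3/2 + 3 + 5 + 15/2
 = 17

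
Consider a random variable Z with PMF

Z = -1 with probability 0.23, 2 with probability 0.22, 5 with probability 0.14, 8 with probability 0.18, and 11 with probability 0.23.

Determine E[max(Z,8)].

E[max(Z,8)] = Σ max(z,8)·P(Z=z)
 = 8·0.23 + 8·0.22 + 8·0.14 + 8·0.18 + 11·0.23
 = 1.84 + 1.76 + 1.12 + 1.44 + 2.53
 = 8.69

8.69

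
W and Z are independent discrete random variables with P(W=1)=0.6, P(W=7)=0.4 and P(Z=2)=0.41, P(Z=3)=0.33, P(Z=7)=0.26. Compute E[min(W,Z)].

E[min(W,Z)] = Σ_w Σ_z min(w,z) · P(W=w)P(Z=z)
 = 1·0.246 + 1·0.198 + 1·0.156 + 2·0.164 + 3·0.132 + 7·0.104
 = 0.246 + 0.198 + 0.156 + 0.328 + 0.396 + 0.728
 = 2.052

2.052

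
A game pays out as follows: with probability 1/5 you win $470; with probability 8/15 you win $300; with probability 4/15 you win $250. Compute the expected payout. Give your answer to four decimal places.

320.6667

E[payout] = 470·1/5 + 300·8/15 + 250·4/15
 = 94 + 160 + 200/3
 = 962/3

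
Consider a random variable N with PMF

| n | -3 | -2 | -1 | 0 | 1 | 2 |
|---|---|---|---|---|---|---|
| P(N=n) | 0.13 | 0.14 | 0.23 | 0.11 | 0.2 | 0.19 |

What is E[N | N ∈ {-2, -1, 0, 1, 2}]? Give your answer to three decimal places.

0.080

P(N ∈ {-2, -1, 0, 1, 2}) = 0.14 + 0.23 + 0.11 + 0.2 + 0.19 = 0.87.
E[N | N ∈ {-2, -1, 0, 1, 2}] = [(-2)·0.14 + (-1)·0.23 + 0·0.11 + 1·0.2 + 2·0.19] / 0.87
 = 0.07 / 0.87
 = 7/87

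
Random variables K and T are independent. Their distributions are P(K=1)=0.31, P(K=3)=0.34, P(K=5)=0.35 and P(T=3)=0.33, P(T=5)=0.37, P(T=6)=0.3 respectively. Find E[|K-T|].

2.022

E[|K-T|] = Σ_k Σ_t |k-t| · P(K=k)P(T=t)
 = 2·0.1023 + 4·0.1147 + 5·0.093 + 0·0.1122 + 2·0.1258 + 3·0.102 + 2·0.1155 + 0·0.1295 + 1·0.105
 = 0.2046 + 0.4588 + 0.465 + 0 + 0.2516 + 0.306 + 0.231 + 0 + 0.105
 = 2.022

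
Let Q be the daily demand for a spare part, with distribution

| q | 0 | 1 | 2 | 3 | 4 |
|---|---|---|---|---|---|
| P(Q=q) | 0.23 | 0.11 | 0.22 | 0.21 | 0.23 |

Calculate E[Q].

E[Q] = Σ q·P(Q=q)
 = 0·0.23 + 1·0.11 + 2·0.22 + 3·0.21 + 4·0.23
 = 0 + 0.11 + 0.44 + 0.63 + 0.92
 = 2.1

2.1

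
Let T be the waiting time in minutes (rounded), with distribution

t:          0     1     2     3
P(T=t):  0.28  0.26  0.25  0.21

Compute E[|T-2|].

E[|T-2|] = Σ |t-2|·P(T=t)
 = 2·0.28 + 1·0.26 + 0·0.25 + 1·0.21
 = 0.56 + 0.26 + 0 + 0.21
 = 1.03

1.03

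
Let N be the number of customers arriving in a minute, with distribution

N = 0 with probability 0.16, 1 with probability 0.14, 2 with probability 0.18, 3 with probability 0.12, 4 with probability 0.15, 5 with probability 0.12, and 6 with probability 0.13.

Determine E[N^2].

12.02

E[N^2] = Σ n^2·P(N=n)
 = 0·0.16 + 1·0.14 + 4·0.18 + 9·0.12 + 16·0.15 + 25·0.12 + 36·0.13
 = 0 + 0.14 + 0.72 + 1.08 + 2.4 + 3 + 4.68
 = 12.02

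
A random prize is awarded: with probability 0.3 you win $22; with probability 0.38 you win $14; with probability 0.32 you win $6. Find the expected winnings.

E[payout] = 22·0.3 + 14·0.38 + 6·0.32
 = 6.6 + 5.32 + 1.92
 = 13.84

13.84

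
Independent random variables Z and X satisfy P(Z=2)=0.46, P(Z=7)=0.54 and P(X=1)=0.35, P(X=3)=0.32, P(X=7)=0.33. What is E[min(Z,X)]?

E[min(Z,X)] = Σ_z Σ_x min(z,x) · P(Z=z)P(X=x)
 = 1·0.161 + 2·0.1472 + 2·0.1518 + 1·0.189 + 3·0.1728 + 7·0.1782
 = 0.161 + 0.2944 + 0.3036 + 0.189 + 0.5184 + 1.2474
 = 2.7138

2.7138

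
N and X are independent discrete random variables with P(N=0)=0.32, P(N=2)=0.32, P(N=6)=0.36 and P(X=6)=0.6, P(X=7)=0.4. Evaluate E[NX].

17.92

E[NX] = Σ_n Σ_x nx · P(N=n)P(X=x)
 = 0·0.192 + 0·0.128 + 12·0.192 + 14·0.128 + 36·0.216 + 42·0.144
 = 0 + 0 + 2.304 + 1.792 + 7.776 + 6.048
 = 17.92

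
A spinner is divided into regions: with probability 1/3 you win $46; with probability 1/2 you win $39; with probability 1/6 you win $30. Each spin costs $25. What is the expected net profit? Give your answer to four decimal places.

14.8333

E[payout] = 46·1/3 + 39·1/2 + 30·1/6
 = 46/3 + 39/2 + 5
 = 239/6
Net = 239/6 - 25 = 89/6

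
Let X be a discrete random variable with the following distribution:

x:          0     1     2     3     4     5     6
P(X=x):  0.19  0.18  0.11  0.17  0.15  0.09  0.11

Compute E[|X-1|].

2

E[|X-1|] = Σ |x-1|·P(X=x)
 = 1·0.19 + 0·0.18 + 1·0.11 + 2·0.17 + 3·0.15 + 4·0.09 + 5·0.11
 = 0.19 + 0 + 0.11 + 0.34 + 0.45 + 0.36 + 0.55
 = 2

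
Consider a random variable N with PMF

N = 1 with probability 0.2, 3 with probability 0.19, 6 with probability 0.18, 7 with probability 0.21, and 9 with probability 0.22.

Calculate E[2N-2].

E[2N-2] = Σ (2n-2)·P(N=n)
 = 0·0.2 + 4·0.19 + 10·0.18 + 12·0.21 + 16·0.22
 = 0 + 0.76 + 1.8 + 2.52 + 3.52
 = 8.6

8.6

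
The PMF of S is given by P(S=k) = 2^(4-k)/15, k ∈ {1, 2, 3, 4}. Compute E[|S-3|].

1.4

E[|S-3|] = Σ |s-3|·P(S=s)
 = 2·8/15 + 1·4/15 + 0·2/15 + 1·1/15
 = 16/15 + 4/15 + 0 + 1/15
 = 7/5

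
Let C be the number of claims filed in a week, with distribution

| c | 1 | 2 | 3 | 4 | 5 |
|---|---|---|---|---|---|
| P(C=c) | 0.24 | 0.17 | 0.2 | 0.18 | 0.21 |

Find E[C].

2.95

E[C] = Σ c·P(C=c)
 = 1·0.24 + 2·0.17 + 3·0.2 + 4·0.18 + 5·0.21
 = 0.24 + 0.34 + 0.6 + 0.72 + 1.05
 = 2.95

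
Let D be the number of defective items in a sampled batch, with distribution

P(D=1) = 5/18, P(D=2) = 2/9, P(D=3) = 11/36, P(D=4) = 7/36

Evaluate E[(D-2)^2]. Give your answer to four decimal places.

E[(D-2)^2] = Σ (d-2)^2·P(D=d)
 = 1·5/18 + 0·2/9 + 1·11/36 + 4·7/36
 = 5/18 + 0 + 11/36 + 7/9
 = 49/36

1.3611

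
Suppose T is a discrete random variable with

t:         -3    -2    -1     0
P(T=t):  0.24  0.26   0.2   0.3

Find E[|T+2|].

E[|T+2|] = Σ |t+2|·P(T=t)
 = 1·0.24 + 0·0.26 + 1·0.2 + 2·0.3
 = 0.24 + 0 + 0.2 + 0.6
 = 1.04

1.04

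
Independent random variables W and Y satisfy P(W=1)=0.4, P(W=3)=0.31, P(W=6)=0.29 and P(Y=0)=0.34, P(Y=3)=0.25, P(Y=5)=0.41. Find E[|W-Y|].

E[|W-Y|] = Σ_w Σ_y |w-y| · P(W=w)P(Y=y)
 = 1·0.136 + 2·0.1 + 4·0.164 + 3·0.1054 + 0·0.0775 + 2·0.1271 + 6·0.0986 + 3·0.0725 + 1·0.1189
 = 0.136 + 0.2 + 0.656 + 0.3162 + 0 + 0.2542 + 0.5916 + 0.2175 + 0.1189
 = 2.4904

2.4904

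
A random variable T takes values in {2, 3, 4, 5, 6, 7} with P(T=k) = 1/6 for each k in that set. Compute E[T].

E[T] = Σ t·P(T=t)
 = 2·1/6 + 3·1/6 + 4·1/6 + 5·1/6 + 6·1/6 + 7·1/6
 = 1/3 + 1/2 + 2/3 + 5/6 + 1 + 7/6
 = 9/2

4.5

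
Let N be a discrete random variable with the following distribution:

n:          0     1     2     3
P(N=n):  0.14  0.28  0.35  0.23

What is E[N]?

1.67

E[N] = Σ n·P(N=n)
 = 0·0.14 + 1·0.28 + 2·0.35 + 3·0.23
 = 0 + 0.28 + 0.7 + 0.69
 = 1.67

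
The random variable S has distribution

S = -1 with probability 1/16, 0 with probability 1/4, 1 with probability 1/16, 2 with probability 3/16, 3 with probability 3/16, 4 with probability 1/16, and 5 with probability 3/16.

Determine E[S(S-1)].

6.125

E[S(S-1)] = Σ s(s-1)·P(S=s)
 = 2·1/16 + 0·1/4 + 0·1/16 + 2·3/16 + 6·3/16 + 12·1/16 + 20·3/16
 = 1/8 + 0 + 0 + 3/8 + 9/8 + 3/4 + 15/4
 = 49/8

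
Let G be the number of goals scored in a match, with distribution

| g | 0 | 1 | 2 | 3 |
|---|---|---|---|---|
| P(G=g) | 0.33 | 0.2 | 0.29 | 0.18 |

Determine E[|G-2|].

E[|G-2|] = Σ |g-2|·P(G=g)
 = 2·0.33 + 1·0.2 + 0·0.29 + 1·0.18
 = 0.66 + 0.2 + 0 + 0.18
 = 1.04

1.04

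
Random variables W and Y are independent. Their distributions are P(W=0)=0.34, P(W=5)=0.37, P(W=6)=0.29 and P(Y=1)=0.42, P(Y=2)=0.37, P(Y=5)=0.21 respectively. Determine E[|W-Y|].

E[|W-Y|] = Σ_w Σ_y |w-y| · P(W=w)P(Y=y)
 = 1·0.1428 + 2·0.1258 + 5·0.0714 + 4·0.1554 + 3·0.1369 + 0·0.0777 + 5·0.1218 + 4·0.1073 + 1·0.0609
 = 0.1428 + 0.2516 + 0.357 + 0.6216 + 0.4107 + 0 + 0.609 + 0.4292 + 0.0609
 = 2.8828

2.8828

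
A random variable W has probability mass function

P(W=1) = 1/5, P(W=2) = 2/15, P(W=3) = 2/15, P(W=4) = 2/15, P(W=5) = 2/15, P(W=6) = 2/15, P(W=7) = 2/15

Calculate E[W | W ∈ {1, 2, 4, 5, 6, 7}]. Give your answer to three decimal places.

3.923

P(W ∈ {1, 2, 4, 5, 6, 7}) = 1/5 + 2/15 + 2/15 + 2/15 + 2/15 + 2/15 = 13/15.
E[W | W ∈ {1, 2, 4, 5, 6, 7}] = [1·1/5 + 2·2/15 + 4·2/15 + 5·2/15 + 6·2/15 + 7·2/15] / (13/15)
 = 17/5 / (13/15)
 = 51/13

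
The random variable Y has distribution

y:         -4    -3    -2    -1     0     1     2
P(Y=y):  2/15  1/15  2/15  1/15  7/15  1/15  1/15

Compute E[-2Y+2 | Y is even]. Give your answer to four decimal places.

3.6667

P(Y is even) = 2/15 + 2/15 + 7/15 + 1/15 = 4/5.
E[-2Y+2 | Y is even] = [10·2/15 + 6·2/15 + 2·7/15 + (-2)·1/15] / (4/5)
 = 44/15 / (4/5)
 = 11/3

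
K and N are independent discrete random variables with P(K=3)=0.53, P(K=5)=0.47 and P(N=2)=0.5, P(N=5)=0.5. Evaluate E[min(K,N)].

2.97

E[min(K,N)] = Σ_k Σ_n min(k,n) · P(K=k)P(N=n)
 = 2·0.265 + 3·0.265 + 2·0.235 + 5·0.235
 = 0.53 + 0.795 + 0.47 + 1.175
 = 2.97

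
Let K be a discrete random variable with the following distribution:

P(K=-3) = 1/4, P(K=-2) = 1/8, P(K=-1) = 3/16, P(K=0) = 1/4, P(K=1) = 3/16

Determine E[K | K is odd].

-1.2

P(K is odd) = 1/4 + 3/16 + 3/16 = 5/8.
E[K | K is odd] = [(-3)·1/4 + (-1)·3/16 + 1·3/16] / (5/8)
 = -3/4 / (5/8)
 = -6/5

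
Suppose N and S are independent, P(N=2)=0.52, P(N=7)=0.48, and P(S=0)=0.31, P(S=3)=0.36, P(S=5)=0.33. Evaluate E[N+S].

7.13

E[N+S] = Σ_n Σ_s (n+s) · P(N=n)P(S=s)
 = 2·0.1612 + 5·0.1872 + 7·0.1716 + 7·0.1488 + 10·0.1728 + 12·0.1584
 = 0.3224 + 0.936 + 1.2012 + 1.0416 + 1.728 + 1.9008
 = 7.13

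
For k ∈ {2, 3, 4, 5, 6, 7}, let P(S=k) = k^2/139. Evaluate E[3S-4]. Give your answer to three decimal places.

12.899

E[3S-4] = Σ (3s-4)·P(S=s)
 = 2·4/139 + 5·9/139 + 8·16/139 + 11·25/139 + 14·36/139 + 17·49/139
 = 8/139 + 45/139 + 128/139 + 275/139 + 504/139 + 833/139
 = 1793/139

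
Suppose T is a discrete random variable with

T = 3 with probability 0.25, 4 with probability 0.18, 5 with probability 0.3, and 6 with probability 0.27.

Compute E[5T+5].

E[5T+5] = Σ (5t+5)·P(T=t)
 = 20·0.25 + 25·0.18 + 30·0.3 + 35·0.27
 = 5 + 4.5 + 9 + 9.45
 = 27.95

27.95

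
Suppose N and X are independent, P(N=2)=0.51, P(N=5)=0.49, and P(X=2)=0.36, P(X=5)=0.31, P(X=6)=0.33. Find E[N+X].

7.72

E[N+X] = Σ_n Σ_x (n+x) · P(N=n)P(X=x)
 = 4·0.1836 + 7·0.1581 + 8·0.1683 + 7·0.1764 + 10·0.1519 + 11·0.1617
 = 0.7344 + 1.1067 + 1.3464 + 1.2348 + 1.519 + 1.7787
 = 7.72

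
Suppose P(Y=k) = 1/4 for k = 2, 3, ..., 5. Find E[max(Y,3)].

3.75

E[max(Y,3)] = Σ max(y,3)·P(Y=y)
 = 3·1/4 + 3·1/4 + 4·1/4 + 5·1/4
 = 3/4 + 3/4 + 1 + 5/4
 = 15/4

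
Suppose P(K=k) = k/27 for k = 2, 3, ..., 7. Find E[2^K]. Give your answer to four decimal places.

56.8889

E[2^K] = Σ 2^k·P(K=k)
 = 4·2/27 + 8·1/9 + 16·4/27 + 32·5/27 + 64·2/9 + 128·7/27
 = 8/27 + 8/9 + 64/27 + 160/27 + 128/9 + 896/27
 = 512/9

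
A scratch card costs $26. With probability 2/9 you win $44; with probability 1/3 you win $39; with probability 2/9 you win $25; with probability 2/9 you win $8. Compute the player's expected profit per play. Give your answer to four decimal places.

E[payout] = 44·2/9 + 39·1/3 + 25·2/9 + 8·2/9
 = 88/9 + 13 + 50/9 + 16/9
 = 271/9
Net = 271/9 - 26 = 37/9

4.1111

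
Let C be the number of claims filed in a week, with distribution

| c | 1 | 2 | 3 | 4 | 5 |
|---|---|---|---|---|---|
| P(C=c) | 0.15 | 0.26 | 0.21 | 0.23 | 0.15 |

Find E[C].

E[C] = Σ c·P(C=c)
 = 1·0.15 + 2·0.26 + 3·0.21 + 4·0.23 + 5·0.15
 = 0.15 + 0.52 + 0.63 + 0.92 + 0.75
 = 2.97

2.97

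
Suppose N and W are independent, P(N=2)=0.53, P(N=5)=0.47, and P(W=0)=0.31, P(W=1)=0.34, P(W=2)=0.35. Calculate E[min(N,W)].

E[min(N,W)] = Σ_n Σ_w min(n,w) · P(N=n)P(W=w)
 = 0·0.1643 + 1·0.1802 + 2·0.1855 + 0·0.1457 + 1·0.1598 + 2·0.1645
 = 0 + 0.1802 + 0.371 + 0 + 0.1598 + 0.329
 = 1.04

1.04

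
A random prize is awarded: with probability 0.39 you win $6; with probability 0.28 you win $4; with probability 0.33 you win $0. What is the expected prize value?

E[payout] = 6·0.39 + 4·0.28 + 0·0.33
 = 2.34 + 1.12 + 0
 = 3.46

3.46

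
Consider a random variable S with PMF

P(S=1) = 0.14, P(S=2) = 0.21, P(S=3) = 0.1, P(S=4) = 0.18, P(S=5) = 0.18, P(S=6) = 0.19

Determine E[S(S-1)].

E[S(S-1)] = Σ s(s-1)·P(S=s)
 = 0·0.14 + 2·0.21 + 6·0.1 + 12·0.18 + 20·0.18 + 30·0.19
 = 0 + 0.42 + 0.6 + 2.16 + 3.6 + 5.7
 = 12.48

12.48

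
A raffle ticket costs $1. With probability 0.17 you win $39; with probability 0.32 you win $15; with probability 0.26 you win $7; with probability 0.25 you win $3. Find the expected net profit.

E[payout] = 39·0.17 + 15·0.32 + 7·0.26 + 3·0.25
 = 6.63 + 4.8 + 1.82 + 0.75
 = 14
Net = 14 - 1 = 13

13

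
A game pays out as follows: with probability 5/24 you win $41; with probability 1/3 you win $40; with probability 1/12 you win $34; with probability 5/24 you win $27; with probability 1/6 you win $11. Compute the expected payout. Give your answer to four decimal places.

E[payout] = 41·5/24 + 40·1/3 + 34·1/12 + 27·5/24 + 11·1/6
 = 205/24 + 40/3 + 17/6 + 45/8 + 11/6
 = 193/6

32.1667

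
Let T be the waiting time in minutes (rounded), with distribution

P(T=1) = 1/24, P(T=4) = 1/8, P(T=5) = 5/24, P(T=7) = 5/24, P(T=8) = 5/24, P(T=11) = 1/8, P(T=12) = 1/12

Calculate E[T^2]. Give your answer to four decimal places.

E[T^2] = Σ t^2·P(T=t)
 = 1·1/24 + 16·1/8 + 25·5/24 + 49·5/24 + 64·5/24 + 121·1/8 + 144·1/12
 = 1/24 + 2 + 125/24 + 245/24 + 40/3 + 121/8 + 12
 = 695/12

57.9167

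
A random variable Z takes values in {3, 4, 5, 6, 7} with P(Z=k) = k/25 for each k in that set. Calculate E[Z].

5.4

E[Z] = Σ z·P(Z=z)
 = 3·3/25 + 4·4/25 + 5·1/5 + 6·6/25 + 7·7/25
 = 9/25 + 16/25 + 1 + 36/25 + 49/25
 = 27/5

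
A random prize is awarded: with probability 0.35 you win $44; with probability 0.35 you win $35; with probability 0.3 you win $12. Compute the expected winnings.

31.25

E[payout] = 44·0.35 + 35·0.35 + 12·0.3
 = 15.4 + 12.25 + 3.6
 = 31.25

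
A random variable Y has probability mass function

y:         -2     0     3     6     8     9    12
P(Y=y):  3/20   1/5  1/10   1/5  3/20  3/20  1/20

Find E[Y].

E[Y] = Σ y·P(Y=y)
 = (-2)·3/20 + 0·1/5 + 3·1/10 + 6·1/5 + 8·3/20 + 9·3/20 + 12·1/20
 = (-3/10) + 0 + 3/10 + 6/5 + 6/5 + 27/20 + 3/5
 = 87/20

4.35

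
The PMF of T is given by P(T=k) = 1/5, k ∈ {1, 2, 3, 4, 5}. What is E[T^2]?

E[T^2] = Σ t^2·P(T=t)
 = 1·1/5 + 4·1/5 + 9·1/5 + 16·1/5 + 25·1/5
 = 1/5 + 4/5 + 9/5 + 16/5 + 5
 = 11

11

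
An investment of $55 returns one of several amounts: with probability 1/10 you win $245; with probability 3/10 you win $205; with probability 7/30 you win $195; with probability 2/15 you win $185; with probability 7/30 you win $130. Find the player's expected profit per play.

131.5

E[payout] = 245·1/10 + 205·3/10 + 195·7/30 + 185·2/15 + 130·7/30
 = 49/2 + 123/2 + 91/2 + 74/3 + 91/3
 = 373/2
Net = 373/2 - 55 = 263/2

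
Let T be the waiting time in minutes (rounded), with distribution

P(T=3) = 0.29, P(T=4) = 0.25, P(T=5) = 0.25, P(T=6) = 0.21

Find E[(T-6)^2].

E[(T-6)^2] = Σ (t-6)^2·P(T=t)
 = 9·0.29 + 4·0.25 + 1·0.25 + 0·0.21
 = 2.61 + 1 + 0.25 + 0
 = 3.86

3.86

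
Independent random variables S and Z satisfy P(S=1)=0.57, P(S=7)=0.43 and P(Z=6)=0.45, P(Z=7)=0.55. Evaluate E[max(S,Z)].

E[max(S,Z)] = Σ_s Σ_z max(s,z) · P(S=s)P(Z=z)
 = 6·0.2565 + 7·0.3135 + 7·0.1935 + 7·0.2365
 = 1.539 + 2.1945 + 1.3545 + 1.6555
 = 6.7435

6.7435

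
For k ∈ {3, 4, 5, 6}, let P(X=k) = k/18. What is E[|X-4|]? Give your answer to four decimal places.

E[|X-4|] = Σ |x-4|·P(X=x)
 = 1·1/6 + 0·2/9 + 1·5/18 + 2·1/3
 = 1/6 + 0 + 5/18 + 2/3
 = 10/9

1.1111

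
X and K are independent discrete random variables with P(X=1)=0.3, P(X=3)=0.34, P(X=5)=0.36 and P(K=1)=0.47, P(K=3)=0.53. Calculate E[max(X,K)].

3.438

E[max(X,K)] = Σ_x Σ_k max(x,k) · P(X=x)P(K=k)
 = 1·0.141 + 3·0.159 + 3·0.1598 + 3·0.1802 + 5·0.1692 + 5·0.1908
 = 0.141 + 0.477 + 0.4794 + 0.5406 + 0.846 + 0.954
 = 3.438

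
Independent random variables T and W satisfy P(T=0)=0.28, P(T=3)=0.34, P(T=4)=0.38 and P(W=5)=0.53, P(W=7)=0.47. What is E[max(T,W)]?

E[max(T,W)] = Σ_t Σ_w max(t,w) · P(T=t)P(W=w)
 = 5·0.1484 + 7·0.1316 + 5·0.1802 + 7·0.1598 + 5·0.2014 + 7·0.1786
 = 0.742 + 0.9212 + 0.901 + 1.1186 + 1.007 + 1.2502
 = 5.94

5.94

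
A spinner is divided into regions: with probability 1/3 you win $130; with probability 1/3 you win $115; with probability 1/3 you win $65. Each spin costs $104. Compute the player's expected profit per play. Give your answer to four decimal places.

E[payout] = 130·1/3 + 115·1/3 + 65·1/3
 = 130/3 + 115/3 + 65/3
 = 310/3
Net = 310/3 - 104 = -2/3

-0.6667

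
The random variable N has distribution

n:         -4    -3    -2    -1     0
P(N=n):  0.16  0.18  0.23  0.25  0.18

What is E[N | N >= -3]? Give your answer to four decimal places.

-1.4881

P(N >= -3) = 0.18 + 0.23 + 0.25 + 0.18 = 0.84.
E[N | N >= -3] = [(-3)·0.18 + (-2)·0.23 + (-1)·0.25 + 0·0.18] / 0.84
 = -1.25 / 0.84
 = -125/84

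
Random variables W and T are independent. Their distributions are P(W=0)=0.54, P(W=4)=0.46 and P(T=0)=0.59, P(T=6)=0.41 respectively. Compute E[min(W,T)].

0.7544

E[min(W,T)] = Σ_w Σ_t min(w,t) · P(W=w)P(T=t)
 = 0·0.3186 + 0·0.2214 + 0·0.2714 + 4·0.1886
 = 0 + 0 + 0 + 0.7544
 = 0.7544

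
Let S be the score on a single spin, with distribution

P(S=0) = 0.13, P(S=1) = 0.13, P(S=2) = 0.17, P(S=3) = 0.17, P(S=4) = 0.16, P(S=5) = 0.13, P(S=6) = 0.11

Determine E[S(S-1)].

E[S(S-1)] = Σ s(s-1)·P(S=s)
 = 0·0.13 + 0·0.13 + 2·0.17 + 6·0.17 + 12·0.16 + 20·0.13 + 30·0.11
 = 0 + 0 + 0.34 + 1.02 + 1.92 + 2.6 + 3.3
 = 9.18

9.18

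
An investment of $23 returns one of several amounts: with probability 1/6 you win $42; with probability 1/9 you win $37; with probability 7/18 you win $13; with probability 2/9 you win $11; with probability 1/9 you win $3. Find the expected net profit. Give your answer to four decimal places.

-4.0556

E[payout] = 42·1/6 + 37·1/9 + 13·7/18 + 11·2/9 + 3·1/9
 = 7 + 37/9 + 91/18 + 22/9 + 1/3
 = 341/18
Net = 341/18 - 23 = -73/18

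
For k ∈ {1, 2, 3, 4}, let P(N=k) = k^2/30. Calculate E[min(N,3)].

2.8

E[min(N,3)] = Σ min(n,3)·P(N=n)
 = 1·1/30 + 2·2/15 + 3·3/10 + 3·8/15
 = 1/30 + 4/15 + 9/10 + 8/5
 = 14/5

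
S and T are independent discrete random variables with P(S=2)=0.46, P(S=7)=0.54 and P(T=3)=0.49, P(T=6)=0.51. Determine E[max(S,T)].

5.8638

E[max(S,T)] = Σ_s Σ_t max(s,t) · P(S=s)P(T=t)
 = 3·0.2254 + 6·0.2346 + 7·0.2646 + 7·0.2754
 = 0.6762 + 1.4076 + 1.8522 + 1.9278
 = 5.8638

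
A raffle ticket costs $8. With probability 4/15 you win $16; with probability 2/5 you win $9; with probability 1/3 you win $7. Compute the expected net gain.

E[payout] = 16·4/15 + 9·2/5 + 7·1/3
 = 64/15 + 18/5 + 7/3
 = 51/5
Net = 51/5 - 8 = 11/5

2.2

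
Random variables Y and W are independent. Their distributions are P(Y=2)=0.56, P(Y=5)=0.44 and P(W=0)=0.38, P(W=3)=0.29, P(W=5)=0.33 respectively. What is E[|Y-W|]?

E[|Y-W|] = Σ_y Σ_w |y-w| · P(Y=y)P(W=w)
 = 2·0.2128 + 1·0.1624 + 3·0.1848 + 5·0.1672 + 2·0.1276 + 0·0.1452
 = 0.4256 + 0.1624 + 0.5544 + 0.836 + 0.2552 + 0
 = 2.2336

2.2336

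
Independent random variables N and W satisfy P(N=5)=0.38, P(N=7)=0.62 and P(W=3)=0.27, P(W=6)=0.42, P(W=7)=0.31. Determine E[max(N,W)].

6.6352

E[max(N,W)] = Σ_n Σ_w max(n,w) · P(N=n)P(W=w)
 = 5·0.1026 + 6·0.1596 + 7·0.1178 + 7·0.1674 + 7·0.2604 + 7·0.1922
 = 0.513 + 0.9576 + 0.8246 + 1.1718 + 1.8228 + 1.3454
 = 6.6352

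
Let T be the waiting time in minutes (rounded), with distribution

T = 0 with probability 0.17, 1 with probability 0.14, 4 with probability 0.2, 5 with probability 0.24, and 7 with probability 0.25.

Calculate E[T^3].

E[T^3] = Σ t^3·P(T=t)
 = 0·0.17 + 1·0.14 + 64·0.2 + 125·0.24 + 343·0.25
 = 0 + 0.14 + 12.8 + 30 + 85.75
 = 128.69

128.69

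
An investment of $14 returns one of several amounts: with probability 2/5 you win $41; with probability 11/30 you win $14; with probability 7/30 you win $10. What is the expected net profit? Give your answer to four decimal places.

E[payout] = 41·2/5 + 14·11/30 + 10·7/30
 = 82/5 + 77/15 + 7/3
 = 358/15
Net = 358/15 - 14 = 148/15

9.8667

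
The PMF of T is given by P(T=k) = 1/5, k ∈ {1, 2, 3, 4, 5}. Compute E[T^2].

11

E[T^2] = Σ t^2·P(T=t)
 = 1·1/5 + 4·1/5 + 9·1/5 + 16·1/5 + 25·1/5
 = 1/5 + 4/5 + 9/5 + 16/5 + 5
 = 11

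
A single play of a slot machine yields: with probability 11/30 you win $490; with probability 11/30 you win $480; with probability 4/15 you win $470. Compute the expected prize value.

481

E[payout] = 490·11/30 + 480·11/30 + 470·4/15
 = 539/3 + 176 + 376/3
 = 481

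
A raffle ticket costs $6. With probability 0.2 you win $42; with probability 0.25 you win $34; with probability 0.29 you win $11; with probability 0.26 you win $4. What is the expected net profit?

15.13

E[payout] = 42·0.2 + 34·0.25 + 11·0.29 + 4·0.26
 = 8.4 + 8.5 + 3.19 + 1.04
 = 21.13
Net = 21.13 - 6 = 15.13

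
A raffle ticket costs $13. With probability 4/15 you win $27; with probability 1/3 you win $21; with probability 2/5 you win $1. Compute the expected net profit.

1.6

E[payout] = 27·4/15 + 21·1/3 + 1·2/5
 = 36/5 + 7 + 2/5
 = 73/5
Net = 73/5 - 13 = 8/5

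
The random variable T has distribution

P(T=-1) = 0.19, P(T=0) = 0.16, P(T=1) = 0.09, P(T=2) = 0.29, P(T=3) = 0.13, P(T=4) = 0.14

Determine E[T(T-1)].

3.42

E[T(T-1)] = Σ t(t-1)·P(T=t)
 = 2·0.19 + 0·0.16 + 0·0.09 + 2·0.29 + 6·0.13 + 12·0.14
 = 0.38 + 0 + 0 + 0.58 + 0.78 + 1.68
 = 3.42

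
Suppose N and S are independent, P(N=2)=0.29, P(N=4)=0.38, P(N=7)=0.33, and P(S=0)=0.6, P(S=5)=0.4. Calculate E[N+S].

E[N+S] = Σ_n Σ_s (n+s) · P(N=n)P(S=s)
 = 2·0.174 + 7·0.116 + 4·0.228 + 9·0.152 + 7·0.198 + 12·0.132
 = 0.348 + 0.812 + 0.912 + 1.368 + 1.386 + 1.584
 = 6.41

6.41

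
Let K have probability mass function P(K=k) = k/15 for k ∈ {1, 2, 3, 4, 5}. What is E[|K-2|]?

E[|K-2|] = Σ |k-2|·P(K=k)
 = 1·1/15 + 0·2/15 + 1·1/5 + 2·4/15 + 3·1/3
 = 1/15 + 0 + 1/5 + 8/15 + 1
 = 9/5

1.8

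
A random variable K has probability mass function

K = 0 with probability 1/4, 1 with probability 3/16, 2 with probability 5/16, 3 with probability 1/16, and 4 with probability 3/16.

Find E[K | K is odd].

1.5

P(K is odd) = 3/16 + 1/16 = 1/4.
E[K | K is odd] = [1·3/16 + 3·1/16] / (1/4)
 = 3/8 / (1/4)
 = 3/2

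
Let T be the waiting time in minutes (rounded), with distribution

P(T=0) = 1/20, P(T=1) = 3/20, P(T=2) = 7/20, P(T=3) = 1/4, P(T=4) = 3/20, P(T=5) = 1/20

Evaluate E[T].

2.45

E[T] = Σ t·P(T=t)
 = 0·1/20 + 1·3/20 + 2·7/20 + 3·1/4 + 4·3/20 + 5·1/20
 = 0 + 3/20 + 7/10 + 3/4 + 3/5 + 1/4
 = 49/20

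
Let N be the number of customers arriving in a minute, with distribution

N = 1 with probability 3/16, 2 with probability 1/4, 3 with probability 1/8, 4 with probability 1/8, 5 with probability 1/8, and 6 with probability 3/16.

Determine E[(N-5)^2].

6.0625

E[(N-5)^2] = Σ (n-5)^2·P(N=n)
 = 16·3/16 + 9·1/4 + 4·1/8 + 1·1/8 + 0·1/8 + 1·3/16
 = 3 + 9/4 + 1/2 + 1/8 + 0 + 3/16
 = 97/16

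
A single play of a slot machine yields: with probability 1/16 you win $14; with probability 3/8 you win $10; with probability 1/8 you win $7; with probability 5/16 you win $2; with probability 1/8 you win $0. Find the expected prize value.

6.125

E[payout] = 14·1/16 + 10·3/8 + 7·1/8 + 2·5/16 + 0·1/8
 = 7/8 + 15/4 + 7/8 + 5/8 + 0
 = 49/8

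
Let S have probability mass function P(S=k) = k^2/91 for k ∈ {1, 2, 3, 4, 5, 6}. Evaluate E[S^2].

E[S^2] = Σ s^2·P(S=s)
 = 1·1/91 + 4·4/91 + 9·9/91 + 16·16/91 + 25·25/91 + 36·36/91
 = 1/91 + 16/91 + 81/91 + 256/91 + 625/91 + 1296/91
 = 25

25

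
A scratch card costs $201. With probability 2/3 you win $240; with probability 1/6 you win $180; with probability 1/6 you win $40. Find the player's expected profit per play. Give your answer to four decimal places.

E[payout] = 240·2/3 + 180·1/6 + 40·1/6
 = 160 + 30 + 20/3
 = 590/3
Net = 590/3 - 201 = -13/3

-4.3333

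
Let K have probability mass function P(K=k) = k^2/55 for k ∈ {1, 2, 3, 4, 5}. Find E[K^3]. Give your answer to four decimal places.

E[K^3] = Σ k^3·P(K=k)
 = 1·1/55 + 8·4/55 + 27·9/55 + 64·16/55 + 125·5/11
 = 1/55 + 32/55 + 243/55 + 1024/55 + 625/11
 = 885/11

80.4545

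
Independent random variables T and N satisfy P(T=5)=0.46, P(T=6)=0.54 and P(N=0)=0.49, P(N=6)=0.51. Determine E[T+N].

E[T+N] = Σ_t Σ_n (t+n) · P(T=t)P(N=n)
 = 5·0.2254 + 11·0.2346 + 6·0.2646 + 12·0.2754
 = 1.127 + 2.5806 + 1.5876 + 3.3048
 = 8.6

8.6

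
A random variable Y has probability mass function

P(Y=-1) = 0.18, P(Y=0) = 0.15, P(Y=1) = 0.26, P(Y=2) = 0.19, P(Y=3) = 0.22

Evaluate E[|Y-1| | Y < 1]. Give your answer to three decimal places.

P(Y < 1) = 0.18 + 0.15 = 0.33.
E[|Y-1| | Y < 1] = [2·0.18 + 1·0.15] / 0.33
 = 0.51 / 0.33
 = 17/11

1.545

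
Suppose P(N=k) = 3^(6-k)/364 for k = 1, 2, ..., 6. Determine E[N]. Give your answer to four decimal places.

1.4918

E[N] = Σ n·P(N=n)
 = 1·243/364 + 2·81/364 + 3·27/364 + 4·9/364 + 5·3/364 + 6·1/364
 = 243/364 + 81/182 + 81/364 + 9/91 + 15/364 + 3/182
 = 543/364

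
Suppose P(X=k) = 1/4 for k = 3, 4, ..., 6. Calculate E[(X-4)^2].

1.5

E[(X-4)^2] = Σ (x-4)^2·P(X=x)
 = 1·1/4 + 0·1/4 + 1·1/4 + 4·1/4
 = 1/4 + 0 + 1/4 + 1
 = 3/2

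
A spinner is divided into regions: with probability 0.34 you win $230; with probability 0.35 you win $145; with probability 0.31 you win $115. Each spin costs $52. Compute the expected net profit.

E[payout] = 230·0.34 + 145·0.35 + 115·0.31
 = 78.2 + 50.75 + 35.65
 = 164.6
Net = 164.6 - 52 = 112.6

112.6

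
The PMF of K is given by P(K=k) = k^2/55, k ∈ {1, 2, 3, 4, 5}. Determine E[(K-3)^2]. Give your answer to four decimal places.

2.2545

E[(K-3)^2] = Σ (k-3)^2·P(K=k)
 = 4·1/55 + 1·4/55 + 0·9/55 + 1·16/55 + 4·5/11
 = 4/55 + 4/55 + 0 + 16/55 + 20/11
 = 124/55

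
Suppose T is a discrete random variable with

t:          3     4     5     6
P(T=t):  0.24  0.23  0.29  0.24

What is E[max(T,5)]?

5.24

E[max(T,5)] = Σ max(t,5)·P(T=t)
 = 5·0.24 + 5·0.23 + 5·0.29 + 6·0.24
 = 1.2 + 1.15 + 1.45 + 1.44
 = 5.24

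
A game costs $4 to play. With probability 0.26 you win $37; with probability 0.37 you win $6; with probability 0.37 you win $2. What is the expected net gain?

8.58

E[payout] = 37·0.26 + 6·0.37 + 2·0.37
 = 9.62 + 2.22 + 0.74
 = 12.58
Net = 12.58 - 4 = 8.58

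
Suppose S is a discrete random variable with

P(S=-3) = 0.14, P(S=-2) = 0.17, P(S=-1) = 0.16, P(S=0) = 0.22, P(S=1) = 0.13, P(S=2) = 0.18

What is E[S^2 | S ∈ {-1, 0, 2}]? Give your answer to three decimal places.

P(S ∈ {-1, 0, 2}) = 0.16 + 0.22 + 0.18 = 0.56.
E[S^2 | S ∈ {-1, 0, 2}] = [1·0.16 + 0·0.22 + 4·0.18] / 0.56
 = 0.88 / 0.56
 = 11/7

1.571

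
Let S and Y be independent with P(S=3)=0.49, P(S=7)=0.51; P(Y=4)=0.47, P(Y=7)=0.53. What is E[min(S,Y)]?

E[min(S,Y)] = Σ_s Σ_y min(s,y) · P(S=s)P(Y=y)
 = 3·0.2303 + 3·0.2597 + 4·0.2397 + 7·0.2703
 = 0.6909 + 0.7791 + 0.9588 + 1.8921
 = 4.3209

4.3209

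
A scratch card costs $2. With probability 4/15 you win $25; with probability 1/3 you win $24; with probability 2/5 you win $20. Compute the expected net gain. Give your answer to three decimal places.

E[payout] = 25·4/15 + 24·1/3 + 20·2/5
 = 20/3 + 8 + 8
 = 68/3
Net = 68/3 - 2 = 62/3

20.667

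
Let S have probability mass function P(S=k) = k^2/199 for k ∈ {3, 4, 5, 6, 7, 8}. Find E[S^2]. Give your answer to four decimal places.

43.9950

E[S^2] = Σ s^2·P(S=s)
 = 9·9/199 + 16·16/199 + 25·25/199 + 36·36/199 + 49·49/199 + 64·64/199
 = 81/199 + 256/199 + 625/199 + 1296/199 + 2401/199 + 4096/199
 = 8755/199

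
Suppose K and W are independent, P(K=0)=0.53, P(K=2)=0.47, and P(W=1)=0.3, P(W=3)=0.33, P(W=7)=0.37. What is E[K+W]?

E[K+W] = Σ_k Σ_w (k+w) · P(K=k)P(W=w)
 = 1·0.159 + 3·0.1749 + 7·0.1961 + 3·0.141 + 5·0.1551 + 9·0.1739
 = 0.159 + 0.5247 + 1.3727 + 0.423 + 0.7755 + 1.5651
 = 4.82

4.82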